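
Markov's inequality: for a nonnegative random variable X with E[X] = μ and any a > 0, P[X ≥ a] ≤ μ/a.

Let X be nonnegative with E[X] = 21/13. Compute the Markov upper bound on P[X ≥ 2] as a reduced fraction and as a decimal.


μ = E[X] = 21/13, a = 2.
Markov: P[X ≥ 2] ≤ μ/a = (21/13)/2 = 21/26.
Numerically: ≈ 0.807692.
(Since a = 2 > μ = 1.615385, the bound 21/26 is < 1 and informative.)

P[X ≥ 2] ≤ 21/26 ≈ 0.807692.


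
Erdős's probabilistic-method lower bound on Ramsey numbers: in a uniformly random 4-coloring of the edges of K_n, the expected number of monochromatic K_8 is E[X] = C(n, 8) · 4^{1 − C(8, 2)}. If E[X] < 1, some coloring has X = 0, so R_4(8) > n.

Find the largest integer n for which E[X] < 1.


We need C(n, 8) · 4^{1 − 28} < 1, i.e. C(n, 8) < 4^{28 − 1} = 18014398509481984.
Check values of n near the boundary:
  n = 402: C(402, 8) = 15770615726749950; 15770615726749950 < 18014398509481984? YES
  n = 403: C(403, 8) = 16090020602228430; 16090020602228430 < 18014398509481984? YES
  n = 404: C(404, 8) = 16415071523485570; 16415071523485570 < 18014398509481984? YES
  n = 405: C(405, 8) = 16745853821188050; 16745853821188050 < 18014398509481984? YES
  n = 406: C(406, 8) = 17082453897995850; 17082453897995850 < 18014398509481984? YES
  n = 407: C(407, 8) = 17424959239309050; 17424959239309050 < 18014398509481984? YES
  n = 408: C(408, 8) = 17773458424095231; 17773458424095231 < 18014398509481984? YES
  n = 409: C(409, 8) = 18128041135797879; 18128041135797879 < 18014398509481984? NO
  n = 410: C(410, 8) = 18488798173326195; 18488798173326195 < 18014398509481984? NO
  n = 411: C(411, 8) = 18855821462126715; 18855821462126715 < 18014398509481984? NO
The largest n with C(n, 8) < 18014398509481984 is n = 408 (where E[X] = 17773458424095231/18014398509481984 ≈ 0.9866251). Hence R_4(8) > 408, i.e. R_4(8) ≥ 409.

Largest n = 408; hence R_4(8) > 408.


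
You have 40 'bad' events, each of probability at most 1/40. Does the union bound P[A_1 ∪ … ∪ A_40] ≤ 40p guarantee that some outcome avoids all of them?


Union bound: P[∪_{i=1}^{40} A_i] ≤ Σ_i P[A_i] ≤ 40·p = 40·(1/40) = 1.
Numerically: 1 ≈ 1.000.
Is 1 < 1? NO.
Since the bound 1 is ≥ 1, the union bound is uninformative here; it does NOT by itself certify existence.

40·p = 1 ≈ 1.000; existence NOT certified by the union bound.


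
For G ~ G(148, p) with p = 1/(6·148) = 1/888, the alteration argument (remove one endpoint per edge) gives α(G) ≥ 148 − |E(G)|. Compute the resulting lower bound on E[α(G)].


E[|E(G)|] = C(148, 2)·p = 10878 · (1/888) = 49/4.
E[α(G)] ≥ n − E[|E(G)|] = 148 − 49/4 = 543/4.
Numerically: ≈ 135.750000.
(This is only a lower bound; the true E[α(G)] may be larger.)

E[α(G)] ≥ 543/4 ≈ 135.750000.


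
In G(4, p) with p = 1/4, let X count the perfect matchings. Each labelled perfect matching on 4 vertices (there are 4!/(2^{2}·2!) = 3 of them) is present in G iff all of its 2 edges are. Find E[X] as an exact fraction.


K_4 has 4!/(2^{2}·2!) = 3 labelled perfect matchings.
For each such perfect matching H, let X_H = 1 if all 2 edges of H are present in G. Then P[X_H = 1] = p^{2} = (1/4)^{2} = 1/16.
By linearity of expectation: E[X] = Σ_H E[X_H] = 3 · p^{2} = 3 · 1/16 = 3/16.
Numerically: E[X] ≈ 0.1875.

E[X] = 3 · (1/4)^{2} = 3/16 ≈ 0.1875.


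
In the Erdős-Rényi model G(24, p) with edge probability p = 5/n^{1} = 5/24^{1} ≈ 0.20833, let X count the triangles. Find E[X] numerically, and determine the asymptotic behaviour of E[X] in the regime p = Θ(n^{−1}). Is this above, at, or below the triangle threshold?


Number of potential triangles: C(24, 3) = 2024.
Each occurs with probability p³ ≈ (0.20833)³ ≈ 9.0422454e-03.
By linearity: E[X] = C(24, 3)·p³ ≈ 2024 · 9.0422454e-03 ≈ 18.30150.
Here α = 1, so p = 5/n is exactly at the triangle threshold p ~ 1/n. Asymptotically E[X] → c³/6 = 5³/6 = 125/6 ≈ 20.83333, a bounded constant. In this regime the triangle count is asymptotically Poisson(c³/6).

E[X] ≈ 18.30150; in regime p = Θ(1/n^{1}) E[X] stays bounded (at the triangle threshold p ~ 1/n).


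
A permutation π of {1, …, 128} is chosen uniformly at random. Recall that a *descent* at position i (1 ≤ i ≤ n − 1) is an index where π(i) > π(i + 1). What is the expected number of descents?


Write X = Σ X_I over i = 1, …, 127, with X_I the indicator of one descent.
There are 127 indicators.
For each fixed i, the pair (π(i), π(i+1)) is a uniformly random ordered pair of distinct values from {1, …, 128}; by symmetry P[π(i) > π(i+1)] = 1/2.
By linearity: E[X] = 127 · (1/2) = (128 − 1) · (1/2) = 127/2 ≈ 63.500000.

E[X] = 127/2 = 63.500000.


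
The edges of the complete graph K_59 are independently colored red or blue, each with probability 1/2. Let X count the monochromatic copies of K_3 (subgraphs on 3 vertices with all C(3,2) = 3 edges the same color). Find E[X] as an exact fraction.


Let X = Σ_S X_S over the C(59, 3) = 32509 subsets S of size 3, where X_S = 1 if the K_3 on S is monochromatic.
For a fixed S, the K_3 on S has C(3, 2) = 3 edges. P[all 3 edges red] = (1/2)^3, and likewise for blue, so P[monochromatic] = 2·(1/2)^3 = 2^{1 − 3} = 1/4.
Summing: E[X] = C(59, 3) · 2^{1 − 3} = 32509 · 1/4 = 32509/4.
Numerically: E[X] ≈ 8127.2500.

E[X] = C(59,3)·2^(1−C(3,2)) = 32509/4 ≈ 8127.2500.


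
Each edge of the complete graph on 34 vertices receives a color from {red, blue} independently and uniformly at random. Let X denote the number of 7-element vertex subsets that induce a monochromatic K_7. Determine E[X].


Let X = Σ_S X_S over the C(34, 7) = 5379616 subsets S of size 7, where X_S = 1 if the K_7 on S is monochromatic.
For a fixed S, the K_7 on S has C(7, 2) = 21 edges. P[all 21 edges red] = (1/2)^21, and likewise for blue, so P[monochromatic] = 2·(1/2)^21 = 2^{1 − 21} = 1/1048576.
By linearity: E[X] = C(34, 7) · 2^{1 − 21} = 5379616 · 1/1048576 = 168113/32768.
Numerically: E[X] ≈ 5.130402.

E[X] = C(34,7)·2^(1−C(7,2)) = 168113/32768 ≈ 5.130402.


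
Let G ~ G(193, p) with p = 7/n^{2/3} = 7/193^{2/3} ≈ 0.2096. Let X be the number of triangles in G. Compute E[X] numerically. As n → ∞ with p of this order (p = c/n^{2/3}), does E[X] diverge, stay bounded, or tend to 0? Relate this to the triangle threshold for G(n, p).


Number of potential triangles: C(193, 3) = 1179616.
Each occurs with probability p³ ≈ (0.2096)³ ≈ 9.208301e-03.
By linearity: E[X] = C(193, 3)·p³ ≈ 1179616 · 9.208301e-03 ≈ 10862.2591.
Since α = 2/3 < 1, p = c/n^{2/3} ≫ 1/n is above the triangle threshold p ~ 1/n. Asymptotically E[X] ~ (c³/6)·n^{3(1−α)} = (7³/6)·n^{1} → ∞; triangles are abundant w.h.p.

E[X] ≈ 10862.2591; in regime p = Θ(1/n^{2/3}) E[X] diverges (above the triangle threshold p ~ 1/n).


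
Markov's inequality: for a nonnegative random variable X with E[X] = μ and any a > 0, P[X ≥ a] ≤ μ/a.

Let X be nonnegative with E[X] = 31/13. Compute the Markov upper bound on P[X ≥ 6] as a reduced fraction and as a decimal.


μ = E[X] = 31/13, a = 6.
Markov: P[X ≥ 6] ≤ μ/a = (31/13)/6 = 31/78.
Numerically: ≈ 0.39744.
(Since a = 6 > μ = 2.38462, the bound 31/78 is < 1 and informative.)

P[X ≥ 6] ≤ 31/78 ≈ 0.39744.


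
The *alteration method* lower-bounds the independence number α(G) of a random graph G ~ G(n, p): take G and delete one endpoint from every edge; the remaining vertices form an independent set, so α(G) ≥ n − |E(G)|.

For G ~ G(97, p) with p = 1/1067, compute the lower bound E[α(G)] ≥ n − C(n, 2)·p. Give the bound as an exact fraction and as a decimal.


E[|E(G)|] = C(97, 2)·p = 4656 · (1/1067) = 48/11.
E[α(G)] ≥ n − E[|E(G)|] = 97 − 48/11 = 1019/11.
Numerically: ≈ 92.636.
(This is only a lower bound; the true E[α(G)] may be larger.)

E[α(G)] ≥ 1019/11 ≈ 92.636.


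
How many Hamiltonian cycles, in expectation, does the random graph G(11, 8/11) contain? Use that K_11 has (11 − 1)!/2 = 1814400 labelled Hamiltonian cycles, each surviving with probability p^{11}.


K_11 has (11 − 1)!/2 = 1814400 labelled Hamiltonian cycles.
For each such Hamiltonian cycle H, let X_H = 1 if all 11 edges of H are present in G. Then P[X_H = 1] = p^{11} = (8/11)^{11} = 8589934592/285311670611.
By linearity: E[X] = Σ_H E[X_H] = 1814400 · p^{11} = 1814400 · 8589934592/285311670611 = 15585577323724800/285311670611.
Numerically: E[X] ≈ 5.46e+04.

E[X] = 1814400 · (8/11)^{11} = 15585577323724800/285311670611 ≈ 5.46e+04.


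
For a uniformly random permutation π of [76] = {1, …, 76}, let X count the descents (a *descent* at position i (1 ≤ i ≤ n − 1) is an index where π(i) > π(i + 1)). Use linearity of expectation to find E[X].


Write X = Σ X_I over i = 1, …, 75, with X_I the indicator of one descent.
There are 75 indicators.
For each fixed i, the pair (π(i), π(i+1)) is a uniformly random ordered pair of distinct values from {1, …, 76}; by symmetry P[π(i) > π(i+1)] = 1/2.
By linearity: E[X] = 75 · (1/2) = (76 − 1) · (1/2) = 75/2 ≈ 37.500.

E[X] = 75/2 = 37.500.


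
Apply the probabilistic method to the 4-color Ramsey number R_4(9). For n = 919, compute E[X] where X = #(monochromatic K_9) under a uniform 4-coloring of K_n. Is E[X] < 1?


E[X] = C(919, 9) · 4^{1 − 36} = 1238828681639563077558 · 4^{−35} = 1238828681639563077558/1180591620717411303424.
As a reduced fraction: E[X] = 619414340819781538779/590295810358705651712 ≈ 1.0493.
Is E[X] < 1? NO.
Since E[X] ≥ 1, the first-moment bound is inconclusive at n = 919; it does NOT by itself certify R_4(9) > 919.

E[X] = 619414340819781538779/590295810358705651712 ≈ 1.0493; E[X] ≥ 1; first-moment method inconclusive here.


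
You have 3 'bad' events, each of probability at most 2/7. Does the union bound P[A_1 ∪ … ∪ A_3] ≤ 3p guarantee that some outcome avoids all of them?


Union bound: P[∪_{i=1}^{3} A_i] ≤ Σ_i P[A_i] ≤ 3·p = 3·(2/7) = 6/7.
Numerically: 6/7 ≈ 0.85714.
Is 6/7 < 1? YES.
Since P[∪ A_i] ≤ 6/7 < 1, the complement has P[∩ A_i^c] ≥ 1 − 6/7 = 1/7 > 0, so some outcome avoids every A_i.

3·p = 6/7 ≈ 0.85714; existence CERTIFIED by the union bound.


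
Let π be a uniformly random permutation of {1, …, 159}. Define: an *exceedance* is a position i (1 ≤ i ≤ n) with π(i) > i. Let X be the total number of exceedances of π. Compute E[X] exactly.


Write X = Σ_{i=1}^{159} X_i, where X_i = 1_{π(i) > i}.
For each fixed i, π(i) is uniform over {1, …, 159} (marginal of a uniform permutation), so P[π(i) > i] = (n − i)/n. Summing: Σ_{i=1}^{159} (n − i)/n = (0 + 1 + … + 158)/159 = 159(159 − 1)/(2·159) = (159 − 1)/2.
Hence E[X] = Σ_{i=1}^{159} (159 − i)/159 = 79 ≈ 79.000.

E[X] = 79 = 79.000.


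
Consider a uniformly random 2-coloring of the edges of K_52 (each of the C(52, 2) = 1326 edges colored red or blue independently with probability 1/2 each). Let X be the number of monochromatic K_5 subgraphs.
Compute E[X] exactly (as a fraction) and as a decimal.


Let X = Σ_S X_S over the C(52, 5) = 2598960 subsets S of size 5, where X_S = 1 if the K_5 on S is monochromatic.
For a fixed S, the K_5 on S has C(5, 2) = 10 edges. P[all 10 edges red] = (1/2)^10, and likewise for blue, so P[monochromatic] = 2·(1/2)^10 = 2^{1 − 10} = 1/512.
By linearity of expectation: E[X] = C(52, 5) · 2^{1 − 10} = 2598960 · 1/512 = 162435/32.
Numerically: E[X] ≈ 5076.09375.

E[X] = C(52,5)·2^(1−C(5,2)) = 162435/32 ≈ 5076.09375.


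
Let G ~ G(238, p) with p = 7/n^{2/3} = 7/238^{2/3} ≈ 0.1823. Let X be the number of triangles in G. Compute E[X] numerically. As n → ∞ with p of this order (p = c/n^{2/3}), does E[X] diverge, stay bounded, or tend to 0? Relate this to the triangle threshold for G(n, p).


Number of potential triangles: C(238, 3) = 2218636.
Each occurs with probability p³ ≈ (0.1823)³ ≈ 6.055363e-03.
By linearity: E[X] = C(238, 3)·p³ ≈ 2218636 · 6.055363e-03 ≈ 13434.6471.
Since α = 2/3 < 1, p = c/n^{2/3} ≫ 1/n is above the triangle threshold p ~ 1/n. Asymptotically E[X] ~ (c³/6)·n^{3(1−α)} = (7³/6)·n^{1} → ∞; triangles are abundant w.h.p.

E[X] ≈ 13434.6471; in regime p = Θ(1/n^{2/3}) E[X] diverges (above the triangle threshold p ~ 1/n).


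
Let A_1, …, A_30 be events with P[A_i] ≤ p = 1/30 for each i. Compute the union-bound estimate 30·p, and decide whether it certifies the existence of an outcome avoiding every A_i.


Union bound: P[∪_{i=1}^{30} A_i] ≤ Σ_i P[A_i] ≤ 30·p = 30·(1/30) = 1.
Numerically: 1 ≈ 1.0000000.
Is 1 < 1? NO.
Since the bound 1 is ≥ 1, the union bound is uninformative here; it does NOT by itself certify existence.

30·p = 1 ≈ 1.0000000; existence NOT certified by the union bound.


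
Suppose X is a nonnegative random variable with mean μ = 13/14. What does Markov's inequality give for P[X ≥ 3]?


μ = E[X] = 13/14, a = 3.
Markov: P[X ≥ 3] ≤ μ/a = (13/14)/3 = 13/42.
Numerically: ≈ 0.3095.
(Since a = 3 > μ = 0.9286, the bound 13/42 is < 1 and informative.)

P[X ≥ 3] ≤ 13/42 ≈ 0.3095.


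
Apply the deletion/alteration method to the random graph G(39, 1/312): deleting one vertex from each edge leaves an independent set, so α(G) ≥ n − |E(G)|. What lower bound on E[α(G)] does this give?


E[|E(G)|] = C(39, 2)·p = 741 · (1/312) = 19/8.
E[α(G)] ≥ n − E[|E(G)|] = 39 − 19/8 = 293/8.
Numerically: ≈ 36.6250.
(This is only a lower bound; the true E[α(G)] may be larger.)

E[α(G)] ≥ 293/8 ≈ 36.6250.


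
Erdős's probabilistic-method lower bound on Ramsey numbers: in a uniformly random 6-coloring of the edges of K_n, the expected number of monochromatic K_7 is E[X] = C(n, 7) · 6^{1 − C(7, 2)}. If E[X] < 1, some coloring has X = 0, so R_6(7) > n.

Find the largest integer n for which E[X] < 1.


We need C(n, 7) · 6^{1 − 21} < 1, i.e. C(n, 7) < 6^{21 − 1} = 3656158440062976.
Check values of n near the boundary:
  n = 564: C(564, 7) = 3469685994423792; 3469685994423792 < 3656158440062976? YES
  n = 565: C(565, 7) = 3513212521235560; 3513212521235560 < 3656158440062976? YES
  n = 566: C(566, 7) = 3557206237959440; 3557206237959440 < 3656158440062976? YES
  n = 567: C(567, 7) = 3601671315933933; 3601671315933933 < 3656158440062976? YES
  n = 568: C(568, 7) = 3646611956239704; 3646611956239704 < 3656158440062976? YES
  n = 569: C(569, 7) = 3692032389858348; 3692032389858348 < 3656158440062976? NO
  n = 570: C(570, 7) = 3737936877831720; 3737936877831720 < 3656158440062976? NO
  n = 571: C(571, 7) = 3784329711421830; 3784329711421830 < 3656158440062976? NO
The largest n with C(n, 7) < 3656158440062976 is n = 568 (where E[X] = 16882462760369/16926659444736 ≈ 0.997). Hence R_6(7) > 568, i.e. R_6(7) ≥ 569.

Largest n = 568; hence R_6(7) > 568.


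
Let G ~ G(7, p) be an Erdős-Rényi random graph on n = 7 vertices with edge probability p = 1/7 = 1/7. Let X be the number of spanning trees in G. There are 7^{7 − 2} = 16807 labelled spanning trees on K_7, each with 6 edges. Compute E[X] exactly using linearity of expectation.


K_7 has 7^{7 − 2} = 16807 labelled spanning trees.
For each such spanning tree H, let X_H = 1 if all 6 edges of H are present in G. Then P[X_H = 1] = p^{6} = (1/7)^{6} = 1/117649.
Summing the indicators: E[X] = Σ_H E[X_H] = 16807 · p^{6} = 16807 · 1/117649 = 1/7.
Numerically: E[X] ≈ 0.1429.

E[X] = 16807 · (1/7)^{6} = 1/7 ≈ 0.1429.


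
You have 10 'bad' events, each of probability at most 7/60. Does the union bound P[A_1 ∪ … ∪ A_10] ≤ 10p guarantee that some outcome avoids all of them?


Union bound: P[∪_{i=1}^{10} A_i] ≤ Σ_i P[A_i] ≤ 10·p = 10·(7/60) = 7/6.
Numerically: 7/6 ≈ 1.16667.
Is 7/6 < 1? NO.
Since the bound 7/6 is ≥ 1, the union bound is uninformative here; it does NOT by itself certify existence.

10·p = 7/6 ≈ 1.16667; existence NOT certified by the union bound.


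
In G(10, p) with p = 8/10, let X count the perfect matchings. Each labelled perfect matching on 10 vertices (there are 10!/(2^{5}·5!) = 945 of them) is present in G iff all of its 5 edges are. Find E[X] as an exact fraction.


K_10 has 10!/(2^{5}·5!) = 945 labelled perfect matchings.
For each such perfect matching H, let X_H = 1 if all 5 edges of H are present in G. Then P[X_H = 1] = p^{5} = (4/5)^{5} = 1024/3125.
By linearity: E[X] = Σ_H E[X_H] = 945 · p^{5} = 945 · 1024/3125 = 193536/625.
Numerically: E[X] ≈ 309.7.

E[X] = 945 · (4/5)^{5} = 193536/625 ≈ 309.7.


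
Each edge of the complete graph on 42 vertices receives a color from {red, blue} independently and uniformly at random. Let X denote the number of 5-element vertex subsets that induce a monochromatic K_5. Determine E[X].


Let X = Σ_S X_S over the C(42, 5) = 850668 subsets S of size 5, where X_S = 1 if the K_5 on S is monochromatic.
For a fixed S, the K_5 on S has C(5, 2) = 10 edges. P[all 10 edges red] = (1/2)^10, and likewise for blue, so P[monochromatic] = 2·(1/2)^10 = 2^{1 − 10} = 1/512.
Summing: E[X] = C(42, 5) · 2^{1 − 10} = 850668 · 1/512 = 212667/128.
Numerically: E[X] ≈ 1661.460938.

E[X] = C(42,5)·2^(1−C(5,2)) = 212667/128 ≈ 1661.460938.


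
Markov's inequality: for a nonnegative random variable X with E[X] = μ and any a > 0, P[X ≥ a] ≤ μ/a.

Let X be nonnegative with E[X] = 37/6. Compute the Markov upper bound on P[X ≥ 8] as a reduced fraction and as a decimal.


μ = E[X] = 37/6, a = 8.
Markov: P[X ≥ 8] ≤ μ/a = (37/6)/8 = 37/48.
Numerically: ≈ 0.7708.
(Since a = 8 > μ = 6.1667, the bound 37/48 is < 1 and informative.)

P[X ≥ 8] ≤ 37/48 ≈ 0.7708.


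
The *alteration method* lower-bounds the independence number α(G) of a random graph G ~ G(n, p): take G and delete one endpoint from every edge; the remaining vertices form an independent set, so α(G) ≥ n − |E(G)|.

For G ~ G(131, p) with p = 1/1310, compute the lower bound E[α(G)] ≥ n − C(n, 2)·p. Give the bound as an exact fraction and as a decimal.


E[|E(G)|] = C(131, 2)·p = 8515 · (1/1310) = 13/2.
E[α(G)] ≥ n − E[|E(G)|] = 131 − 13/2 = 249/2.
Numerically: ≈ 124.50000.
(This is only a lower bound; the true E[α(G)] may be larger.)

E[α(G)] ≥ 249/2 ≈ 124.50000.


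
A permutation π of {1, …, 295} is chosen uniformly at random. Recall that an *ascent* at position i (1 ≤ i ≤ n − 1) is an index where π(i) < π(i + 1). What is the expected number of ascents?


Write X = Σ X_I over i = 1, …, 294, with X_I the indicator of one ascent.
There are 294 indicators.
For each fixed i, the pair (π(i), π(i+1)) is a uniformly random ordered pair of distinct values from {1, …, 295}; by symmetry P[π(i) < π(i+1)] = 1/2.
By linearity: E[X] = 294 · (1/2) = (295 − 1) · (1/2) = 147 ≈ 147.000000.

E[X] = 147 = 147.000000.


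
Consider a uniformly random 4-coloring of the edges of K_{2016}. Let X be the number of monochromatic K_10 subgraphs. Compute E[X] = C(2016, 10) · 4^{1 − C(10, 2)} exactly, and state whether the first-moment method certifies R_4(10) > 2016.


E[X] = C(2016, 10) · 4^{1 − 45} = 298835995845288230309989008 · 4^{−44} = 298835995845288230309989008/309485009821345068724781056.
As a reduced fraction: E[X] = 18677249740330514394374313/19342813113834066795298816 ≈ 0.966.
Is E[X] < 1? YES.
Since E[X] < 1, there exists a 4-coloring of K_{2016} with no monochromatic K_10; hence R_4(10) > 2016.

E[X] = 18677249740330514394374313/19342813113834066795298816 ≈ 0.966; E[X] < 1, so R_4(10) > 2016.


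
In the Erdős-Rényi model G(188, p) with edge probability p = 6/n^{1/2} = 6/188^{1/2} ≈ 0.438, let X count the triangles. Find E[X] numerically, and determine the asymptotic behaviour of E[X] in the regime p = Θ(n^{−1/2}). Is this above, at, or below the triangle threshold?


Number of potential triangles: C(188, 3) = 1089836.
Each occurs with probability p³ ≈ (0.438)³ ≈ 8.37948e-02.
By linearity: E[X] = C(188, 3)·p³ ≈ 1089836 · 8.37948e-02 ≈ 91322.570.
Since α = 1/2 < 1, p = c/n^{1/2} ≫ 1/n is above the triangle threshold p ~ 1/n. Asymptotically E[X] ~ (c³/6)·n^{3(1−α)} = (6³/6)·n^{1.5} → ∞; triangles are abundant w.h.p.

E[X] ≈ 91322.570; in regime p = Θ(1/n^{1/2}) E[X] diverges (above the triangle threshold p ~ 1/n).


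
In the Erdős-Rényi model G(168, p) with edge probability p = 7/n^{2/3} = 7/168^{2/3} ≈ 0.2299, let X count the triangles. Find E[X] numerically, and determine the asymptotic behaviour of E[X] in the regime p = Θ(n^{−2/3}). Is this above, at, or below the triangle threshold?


Number of potential triangles: C(168, 3) = 776216.
Each occurs with probability p³ ≈ (0.2299)³ ≈ 1.215278e-02.
By linearity: E[X] = C(168, 3)·p³ ≈ 776216 · 1.215278e-02 ≈ 9433.1806.
Since α = 2/3 < 1, p = c/n^{2/3} ≫ 1/n is above the triangle threshold p ~ 1/n. Asymptotically E[X] ~ (c³/6)·n^{3(1−α)} = (7³/6)·n^{1} → ∞; triangles are abundant w.h.p.

E[X] ≈ 9433.1806; in regime p = Θ(1/n^{2/3}) E[X] diverges (above the triangle threshold p ~ 1/n).


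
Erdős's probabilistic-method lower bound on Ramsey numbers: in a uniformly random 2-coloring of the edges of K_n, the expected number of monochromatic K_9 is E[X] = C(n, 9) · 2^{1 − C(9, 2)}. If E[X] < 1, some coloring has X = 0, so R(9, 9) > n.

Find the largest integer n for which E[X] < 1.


We need C(n, 9) · 2^{1 − 36} < 1, i.e. C(n, 9) < 2^{36 − 1} = 34359738368.
Check values of n near the boundary:
  n = 61: C(61, 9) = 17341763505; 17341763505 < 34359738368? YES
  n = 62: C(62, 9) = 20286591270; 20286591270 < 34359738368? YES
  n = 63: C(63, 9) = 23667689815; 23667689815 < 34359738368? YES
  n = 64: C(64, 9) = 27540584512; 27540584512 < 34359738368? YES
  n = 65: C(65, 9) = 31966749880; 31966749880 < 34359738368? YES
  n = 66: C(66, 9) = 37014131440; 37014131440 < 34359738368? NO
  n = 67: C(67, 9) = 42757703560; 42757703560 < 34359738368? NO
The largest n with C(n, 9) < 34359738368 is n = 65 (where E[X] = 3995843735/4294967296 ≈ 0.930355). Hence R(9, 9) > 65, i.e. R(9, 9) ≥ 66.

Largest n = 65; hence R(9, 9) > 65.


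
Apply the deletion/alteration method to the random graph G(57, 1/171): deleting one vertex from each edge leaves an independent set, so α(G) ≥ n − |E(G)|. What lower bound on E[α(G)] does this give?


E[|E(G)|] = C(57, 2)·p = 1596 · (1/171) = 28/3.
E[α(G)] ≥ n − E[|E(G)|] = 57 − 28/3 = 143/3.
Numerically: ≈ 47.66667.
(This is only a lower bound; the true E[α(G)] may be larger.)

E[α(G)] ≥ 143/3 ≈ 47.66667.


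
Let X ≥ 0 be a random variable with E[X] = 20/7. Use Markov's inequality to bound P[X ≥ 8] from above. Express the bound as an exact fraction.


μ = E[X] = 20/7, a = 8.
Markov: P[X ≥ 8] ≤ μ/a = (20/7)/8 = 5/14.
Numerically: ≈ 0.35714.
(Since a = 8 > μ = 2.85714, the bound 5/14 is < 1 and informative.)

P[X ≥ 8] ≤ 5/14 ≈ 0.35714.


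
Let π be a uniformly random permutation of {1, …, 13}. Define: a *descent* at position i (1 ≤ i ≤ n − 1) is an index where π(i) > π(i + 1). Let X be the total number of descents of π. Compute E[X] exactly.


Write X = Σ X_I over i = 1, …, 12, with X_I the indicator of one descent.
There are 12 indicators.
For each fixed i, the pair (π(i), π(i+1)) is a uniformly random ordered pair of distinct values from {1, …, 13}; by symmetry P[π(i) > π(i+1)] = 1/2.
By linearity: E[X] = 12 · (1/2) = (13 − 1) · (1/2) = 6 ≈ 6.000.

E[X] = 6 = 6.000.


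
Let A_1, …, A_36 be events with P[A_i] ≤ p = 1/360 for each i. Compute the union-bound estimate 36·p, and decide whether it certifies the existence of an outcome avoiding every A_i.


Union bound: P[∪_{i=1}^{36} A_i] ≤ Σ_i P[A_i] ≤ 36·p = 36·(1/360) = 1/10.
Numerically: 1/10 ≈ 0.10000.
Is 1/10 < 1? YES.
Since P[∪ A_i] ≤ 1/10 < 1, the complement has P[∩ A_i^c] ≥ 1 − 1/10 = 9/10 > 0, so some outcome avoids every A_i.

36·p = 1/10 ≈ 0.10000; existence CERTIFIED by the union bound.


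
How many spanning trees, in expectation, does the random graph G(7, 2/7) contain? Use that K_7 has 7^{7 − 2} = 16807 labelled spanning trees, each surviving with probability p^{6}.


K_7 has 7^{7 − 2} = 16807 labelled spanning trees.
For each such spanning tree H, let X_H = 1 if all 6 edges of H are present in G. Then P[X_H = 1] = p^{6} = (2/7)^{6} = 64/117649.
By linearity of expectation: E[X] = Σ_H E[X_H] = 16807 · p^{6} = 16807 · 64/117649 = 64/7.
Numerically: E[X] ≈ 9.143.

E[X] = 16807 · (2/7)^{6} = 64/7 ≈ 9.143.


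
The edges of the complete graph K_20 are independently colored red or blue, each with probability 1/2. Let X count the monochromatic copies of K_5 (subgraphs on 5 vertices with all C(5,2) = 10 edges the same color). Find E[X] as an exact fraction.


Let X = Σ_S X_S over the C(20, 5) = 15504 subsets S of size 5, where X_S = 1 if the K_5 on S is monochromatic.
For a fixed S, the K_5 on S has C(5, 2) = 10 edges. P[all 10 edges red] = (1/2)^10, and likewise for blue, so P[monochromatic] = 2·(1/2)^10 = 2^{1 − 10} = 1/512.
By linearity: E[X] = C(20, 5) · 2^{1 − 10} = 15504 · 1/512 = 969/32.
Numerically: E[X] ≈ 30.281250.

E[X] = C(20,5)·2^(1−C(5,2)) = 969/32 ≈ 30.281250.


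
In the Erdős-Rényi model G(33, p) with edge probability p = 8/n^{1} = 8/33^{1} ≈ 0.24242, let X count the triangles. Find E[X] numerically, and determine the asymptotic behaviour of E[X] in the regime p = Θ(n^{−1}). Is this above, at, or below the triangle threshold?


Number of potential triangles: C(33, 3) = 5456.
Each occurs with probability p³ ≈ (0.24242)³ ≈ 1.4247155e-02.
By linearity: E[X] = C(33, 3)·p³ ≈ 5456 · 1.4247155e-02 ≈ 77.73248.
Here α = 1, so p = 8/n is exactly at the triangle threshold p ~ 1/n. Asymptotically E[X] → c³/6 = 8³/6 = 256/3 ≈ 85.33333, a bounded constant. In this regime the triangle count is asymptotically Poisson(c³/6).

E[X] ≈ 77.73248; in regime p = Θ(1/n^{1}) E[X] stays bounded (at the triangle threshold p ~ 1/n).


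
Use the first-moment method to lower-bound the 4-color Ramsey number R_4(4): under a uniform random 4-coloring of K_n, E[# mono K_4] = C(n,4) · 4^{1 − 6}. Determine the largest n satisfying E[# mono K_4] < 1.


We need C(n, 4) · 4^{1 − 6} < 1, i.e. C(n, 4) < 4^{6 − 1} = 1024.
Check values of n near the boundary:
  n = 10: C(10, 4) = 210; 210 < 1024? YES
  n = 11: C(11, 4) = 330; 330 < 1024? YES
  n = 12: C(12, 4) = 495; 495 < 1024? YES
  n = 13: C(13, 4) = 715; 715 < 1024? YES
  n = 14: C(14, 4) = 1001; 1001 < 1024? YES
  n = 15: C(15, 4) = 1365; 1365 < 1024? NO
  n = 16: C(16, 4) = 1820; 1820 < 1024? NO
  n = 17: C(17, 4) = 2380; 2380 < 1024? NO
The largest n with C(n, 4) < 1024 is n = 14 (where E[X] = 1001/1024 ≈ 0.977539). Hence R_4(4) > 14, i.e. R_4(4) ≥ 15.

Largest n = 14; hence R_4(4) > 14.


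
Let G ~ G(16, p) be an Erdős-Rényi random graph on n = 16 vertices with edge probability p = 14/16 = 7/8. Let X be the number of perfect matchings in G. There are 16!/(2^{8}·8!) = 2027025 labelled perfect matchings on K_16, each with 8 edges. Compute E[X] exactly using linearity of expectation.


K_16 has 16!/(2^{8}·8!) = 2027025 labelled perfect matchings.
For each such perfect matching H, let X_H = 1 if all 8 edges of H are present in G. Then P[X_H = 1] = p^{8} = (7/8)^{8} = 5764801/16777216.
Summing the indicators: E[X] = Σ_H E[X_H] = 2027025 · p^{8} = 2027025 · 5764801/16777216 = 11685395747025/16777216.
Numerically: E[X] ≈ 6.97e+05.

E[X] = 2027025 · (7/8)^{8} = 11685395747025/16777216 ≈ 6.97e+05.


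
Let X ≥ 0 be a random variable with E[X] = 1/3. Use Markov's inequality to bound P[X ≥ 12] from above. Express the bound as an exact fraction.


μ = E[X] = 1/3, a = 12.
Markov: P[X ≥ 12] ≤ μ/a = (1/3)/12 = 1/36.
Numerically: ≈ 0.02778.
(Since a = 12 > μ = 0.33333, the bound 1/36 is < 1 and informative.)

P[X ≥ 12] ≤ 1/36 ≈ 0.02778.


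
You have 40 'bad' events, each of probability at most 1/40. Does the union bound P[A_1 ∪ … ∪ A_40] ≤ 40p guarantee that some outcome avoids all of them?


Union bound: P[∪_{i=1}^{40} A_i] ≤ Σ_i P[A_i] ≤ 40·p = 40·(1/40) = 1.
Numerically: 1 ≈ 1.00000.
Is 1 < 1? NO.
Since the bound 1 is ≥ 1, the union bound is uninformative here; it does NOT by itself certify existence.

40·p = 1 ≈ 1.00000; existence NOT certified by the union bound.


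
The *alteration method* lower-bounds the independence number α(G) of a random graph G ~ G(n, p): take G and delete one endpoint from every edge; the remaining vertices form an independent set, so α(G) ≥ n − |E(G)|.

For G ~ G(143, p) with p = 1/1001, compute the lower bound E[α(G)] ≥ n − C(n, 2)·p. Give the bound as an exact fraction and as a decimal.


E[|E(G)|] = C(143, 2)·p = 10153 · (1/1001) = 71/7.
E[α(G)] ≥ n − E[|E(G)|] = 143 − 71/7 = 930/7.
Numerically: ≈ 132.857143.
(This is only a lower bound; the true E[α(G)] may be larger.)

E[α(G)] ≥ 930/7 ≈ 132.857143.


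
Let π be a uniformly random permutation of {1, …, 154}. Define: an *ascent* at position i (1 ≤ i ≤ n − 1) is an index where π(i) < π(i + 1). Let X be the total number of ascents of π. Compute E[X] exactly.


Write X = Σ X_I over i = 1, …, 153, with X_I the indicator of one ascent.
There are 153 indicators.
For each fixed i, the pair (π(i), π(i+1)) is a uniformly random ordered pair of distinct values from {1, …, 154}; by symmetry P[π(i) < π(i+1)] = 1/2.
By linearity: E[X] = 153 · (1/2) = (154 − 1) · (1/2) = 153/2 ≈ 76.50000.

E[X] = 153/2 = 76.50000.


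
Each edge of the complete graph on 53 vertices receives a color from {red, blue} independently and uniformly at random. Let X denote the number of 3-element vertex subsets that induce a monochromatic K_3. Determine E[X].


Let X = Σ_S X_S over the C(53, 3) = 23426 subsets S of size 3, where X_S = 1 if the K_3 on S is monochromatic.
For a fixed S, the K_3 on S has C(3, 2) = 3 edges. P[all 3 edges red] = (1/2)^3, and likewise for blue, so P[monochromatic] = 2·(1/2)^3 = 2^{1 − 3} = 1/4.
By linearity: E[X] = C(53, 3) · 2^{1 − 3} = 23426 · 1/4 = 11713/2.
Numerically: E[X] ≈ 5856.500.

E[X] = C(53,3)·2^(1−C(3,2)) = 11713/2 ≈ 5856.500.


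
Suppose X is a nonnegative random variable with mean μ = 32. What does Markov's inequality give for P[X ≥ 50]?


μ = E[X] = 32, a = 50.
Markov: P[X ≥ 50] ≤ μ/a = (32)/50 = 16/25.
Numerically: ≈ 0.640.
(Since a = 50 > μ = 32.000, the bound 16/25 is < 1 and informative.)

P[X ≥ 50] ≤ 16/25 ≈ 0.640.


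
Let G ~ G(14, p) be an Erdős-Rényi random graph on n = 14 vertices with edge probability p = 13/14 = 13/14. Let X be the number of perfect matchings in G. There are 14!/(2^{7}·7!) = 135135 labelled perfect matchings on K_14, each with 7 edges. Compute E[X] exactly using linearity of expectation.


K_14 has 14!/(2^{7}·7!) = 135135 labelled perfect matchings.
For each such perfect matching H, let X_H = 1 if all 7 edges of H are present in G. Then P[X_H = 1] = p^{7} = (13/14)^{7} = 62748517/105413504.
By linearity of expectation: E[X] = Σ_H E[X_H] = 135135 · p^{7} = 135135 · 62748517/105413504 = 1211360120685/15059072.
Numerically: E[X] ≈ 80441.

E[X] = 135135 · (13/14)^{7} = 1211360120685/15059072 ≈ 80441.


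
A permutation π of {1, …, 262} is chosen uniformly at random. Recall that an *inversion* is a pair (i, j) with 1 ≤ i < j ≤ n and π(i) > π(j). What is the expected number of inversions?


Write X = Σ X_I over the C(262, 2) = 34191 pairs i < j, with X_I the indicator of one inversion.
There are 34191 indicators.
For each fixed pair i < j, the values π(i) and π(j) are two distinct elements of {1, …, 262} in uniformly random order; by symmetry P[π(i) > π(j)] = 1/2.
By linearity: E[X] = 34191 · (1/2) = C(262, 2) · (1/2) = 34191/2 = 34191/2 ≈ 17095.500000.

E[X] = 34191/2 = 17095.500000.


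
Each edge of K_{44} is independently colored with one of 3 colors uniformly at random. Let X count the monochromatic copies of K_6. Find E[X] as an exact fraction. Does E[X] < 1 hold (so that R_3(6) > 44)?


E[X] = C(44, 6) · 3^{1 − 15} = 7059052 · 3^{−14} = 7059052/4782969.
As a reduced fraction: E[X] = 7059052/4782969 ≈ 1.475872.
Is E[X] < 1? NO.
Since E[X] ≥ 1, the first-moment bound is inconclusive at n = 44; it does NOT by itself certify R_3(6) > 44.

E[X] = 7059052/4782969 ≈ 1.475872; E[X] ≥ 1; first-moment method inconclusive here.


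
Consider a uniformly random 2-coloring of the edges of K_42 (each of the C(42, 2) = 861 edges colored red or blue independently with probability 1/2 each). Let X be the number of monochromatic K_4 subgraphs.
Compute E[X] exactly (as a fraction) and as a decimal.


Let X = Σ_S X_S over the C(42, 4) = 111930 subsets S of size 4, where X_S = 1 if the K_4 on S is monochromatic.
For a fixed S, the K_4 on S has C(4, 2) = 6 edges. P[all 6 edges red] = (1/2)^6, and likewise for blue, so P[monochromatic] = 2·(1/2)^6 = 2^{1 − 6} = 1/32.
Summing: E[X] = C(42, 4) · 2^{1 − 6} = 111930 · 1/32 = 55965/16.
Numerically: E[X] ≈ 3497.81250.

E[X] = C(42,4)·2^(1−C(4,2)) = 55965/16 ≈ 3497.81250.


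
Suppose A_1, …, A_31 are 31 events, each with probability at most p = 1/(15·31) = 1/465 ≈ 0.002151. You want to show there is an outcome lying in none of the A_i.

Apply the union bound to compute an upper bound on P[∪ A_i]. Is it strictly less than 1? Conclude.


Union bound: P[∪_{i=1}^{31} A_i] ≤ Σ_i P[A_i] ≤ 31·p = 31·(1/465) = 1/15.
Numerically: 1/15 ≈ 0.066667.
Is 1/15 < 1? YES.
Since P[∪ A_i] ≤ 1/15 < 1, the complement has P[∩ A_i^c] ≥ 1 − 1/15 = 14/15 > 0, so some outcome avoids every A_i.

31·p = 1/15 ≈ 0.066667; existence CERTIFIED by the union bound.


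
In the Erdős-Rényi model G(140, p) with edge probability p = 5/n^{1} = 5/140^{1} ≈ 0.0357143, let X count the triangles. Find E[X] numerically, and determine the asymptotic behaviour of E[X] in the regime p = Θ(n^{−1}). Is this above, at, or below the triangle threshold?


Number of potential triangles: C(140, 3) = 447580.
Each occurs with probability p³ ≈ (0.0357143)³ ≈ 4.55539359e-05.
By linearity: E[X] = C(140, 3)·p³ ≈ 447580 · 4.55539359e-05 ≈ 20.389031.
Here α = 1, so p = 5/n is exactly at the triangle threshold p ~ 1/n. Asymptotically E[X] → c³/6 = 5³/6 = 125/6 ≈ 20.833333, a bounded constant. In this regime the triangle count is asymptotically Poisson(c³/6).

E[X] ≈ 20.389031; in regime p = Θ(1/n^{1}) E[X] stays bounded (at the triangle threshold p ~ 1/n).


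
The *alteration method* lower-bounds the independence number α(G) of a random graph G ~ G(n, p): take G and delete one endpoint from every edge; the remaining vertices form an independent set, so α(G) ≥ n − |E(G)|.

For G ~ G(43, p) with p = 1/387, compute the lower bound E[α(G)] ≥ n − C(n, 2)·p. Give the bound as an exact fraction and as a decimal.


E[|E(G)|] = C(43, 2)·p = 903 · (1/387) = 7/3.
E[α(G)] ≥ n − E[|E(G)|] = 43 − 7/3 = 122/3.
Numerically: ≈ 40.666667.
(This is only a lower bound; the true E[α(G)] may be larger.)

E[α(G)] ≥ 122/3 ≈ 40.666667.


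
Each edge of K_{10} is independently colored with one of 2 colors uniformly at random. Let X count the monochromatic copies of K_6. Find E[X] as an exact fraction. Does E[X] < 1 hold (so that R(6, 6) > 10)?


E[X] = C(10, 6) · 2^{1 − 15} = 210 · 2^{−14} = 210/16384.
As a reduced fraction: E[X] = 105/8192 ≈ 0.0128.
Is E[X] < 1? YES.
Since E[X] < 1, there exists a 2-coloring of K_{10} with no monochromatic K_6; hence R(6, 6) > 10.

E[X] = 105/8192 ≈ 0.0128; E[X] < 1, so R(6, 6) > 10.


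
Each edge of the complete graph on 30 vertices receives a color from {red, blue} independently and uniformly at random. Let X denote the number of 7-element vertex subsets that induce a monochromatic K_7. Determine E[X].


Let X = Σ_S X_S over the C(30, 7) = 2035800 subsets S of size 7, where X_S = 1 if the K_7 on S is monochromatic.
For a fixed S, the K_7 on S has C(7, 2) = 21 edges. P[all 21 edges red] = (1/2)^21, and likewise for blue, so P[monochromatic] = 2·(1/2)^21 = 2^{1 − 21} = 1/1048576.
Summing: E[X] = C(30, 7) · 2^{1 − 21} = 2035800 · 1/1048576 = 254475/131072.
Numerically: E[X] ≈ 1.94149.

E[X] = C(30,7)·2^(1−C(7,2)) = 254475/131072 ≈ 1.94149.


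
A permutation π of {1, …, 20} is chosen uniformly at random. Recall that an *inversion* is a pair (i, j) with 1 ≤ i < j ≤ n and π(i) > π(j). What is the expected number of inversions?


Write X = Σ X_I over the C(20, 2) = 190 pairs i < j, with X_I the indicator of one inversion.
There are 190 indicators.
For each fixed pair i < j, the values π(i) and π(j) are two distinct elements of {1, …, 20} in uniformly random order; by symmetry P[π(i) > π(j)] = 1/2.
By linearity: E[X] = 190 · (1/2) = C(20, 2) · (1/2) = 190/2 = 95 ≈ 95.00000.

E[X] = 95 = 95.00000.


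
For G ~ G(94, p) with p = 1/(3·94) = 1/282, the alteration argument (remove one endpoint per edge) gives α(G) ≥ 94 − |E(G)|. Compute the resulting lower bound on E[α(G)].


E[|E(G)|] = C(94, 2)·p = 4371 · (1/282) = 31/2.
E[α(G)] ≥ n − E[|E(G)|] = 94 − 31/2 = 157/2.
Numerically: ≈ 78.5000.
(This is only a lower bound; the true E[α(G)] may be larger.)

E[α(G)] ≥ 157/2 ≈ 78.5000.


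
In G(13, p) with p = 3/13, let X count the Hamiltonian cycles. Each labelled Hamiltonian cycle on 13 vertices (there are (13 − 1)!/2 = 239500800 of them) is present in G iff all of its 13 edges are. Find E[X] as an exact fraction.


K_13 has (13 − 1)!/2 = 239500800 labelled Hamiltonian cycles.
For each such Hamiltonian cycle H, let X_H = 1 if all 13 edges of H are present in G. Then P[X_H = 1] = p^{13} = (3/13)^{13} = 1594323/302875106592253.
Summing the indicators: E[X] = Σ_H E[X_H] = 239500800 · p^{13} = 239500800 · 1594323/302875106592253 = 381841633958400/302875106592253.
Numerically: E[X] ≈ 1.261.

E[X] = 239500800 · (3/13)^{13} = 381841633958400/302875106592253 ≈ 1.261.


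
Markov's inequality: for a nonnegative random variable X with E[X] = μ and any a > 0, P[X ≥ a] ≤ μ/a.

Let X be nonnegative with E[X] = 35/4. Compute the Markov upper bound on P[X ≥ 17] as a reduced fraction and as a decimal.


μ = E[X] = 35/4, a = 17.
Markov: P[X ≥ 17] ≤ μ/a = (35/4)/17 = 35/68.
Numerically: ≈ 0.514706.
(Since a = 17 > μ = 8.750000, the bound 35/68 is < 1 and informative.)

P[X ≥ 17] ≤ 35/68 ≈ 0.514706.


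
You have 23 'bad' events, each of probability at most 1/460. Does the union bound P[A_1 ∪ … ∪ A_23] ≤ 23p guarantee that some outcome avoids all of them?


Union bound: P[∪_{i=1}^{23} A_i] ≤ Σ_i P[A_i] ≤ 23·p = 23·(1/460) = 1/20.
Numerically: 1/20 ≈ 0.050000.
Is 1/20 < 1? YES.
Since P[∪ A_i] ≤ 1/20 < 1, the complement has P[∩ A_i^c] ≥ 1 − 1/20 = 19/20 > 0, so some outcome avoids every A_i.

23·p = 1/20 ≈ 0.050000; existence CERTIFIED by the union bound.


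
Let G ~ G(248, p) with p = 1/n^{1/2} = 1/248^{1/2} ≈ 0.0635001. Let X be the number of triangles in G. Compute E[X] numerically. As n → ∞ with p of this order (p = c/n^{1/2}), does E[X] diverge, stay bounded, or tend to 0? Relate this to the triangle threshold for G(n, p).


Number of potential triangles: C(248, 3) = 2511496.
Each occurs with probability p³ ≈ (0.0635001)³ ≈ 2.56048643e-04.
By linearity: E[X] = C(248, 3)·p³ ≈ 2511496 · 2.56048643e-04 ≈ 643.065143.
Since α = 1/2 < 1, p = c/n^{1/2} ≫ 1/n is above the triangle threshold p ~ 1/n. Asymptotically E[X] ~ (c³/6)·n^{3(1−α)} = (1³/6)·n^{1.5} → ∞; triangles are abundant w.h.p.

E[X] ≈ 643.065143; in regime p = Θ(1/n^{1/2}) E[X] diverges (above the triangle threshold p ~ 1/n).


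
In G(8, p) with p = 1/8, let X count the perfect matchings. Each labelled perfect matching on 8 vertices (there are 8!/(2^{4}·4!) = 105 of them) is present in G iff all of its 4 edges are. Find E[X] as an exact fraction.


K_8 has 8!/(2^{4}·4!) = 105 labelled perfect matchings.
For each such perfect matching H, let X_H = 1 if all 4 edges of H are present in G. Then P[X_H = 1] = p^{4} = (1/8)^{4} = 1/4096.
By linearity: E[X] = Σ_H E[X_H] = 105 · p^{4} = 105 · 1/4096 = 105/4096.
Numerically: E[X] ≈ 0.0256348.

E[X] = 105 · (1/8)^{4} = 105/4096 ≈ 0.0256348.
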